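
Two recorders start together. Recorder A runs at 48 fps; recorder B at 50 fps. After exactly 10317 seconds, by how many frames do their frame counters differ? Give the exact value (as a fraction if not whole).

A emits 48 × 10317 = 495216 frames; B emits 50 × 10317 = 515850.
Difference = 20634 frames; B is ahead of A.

20634 frames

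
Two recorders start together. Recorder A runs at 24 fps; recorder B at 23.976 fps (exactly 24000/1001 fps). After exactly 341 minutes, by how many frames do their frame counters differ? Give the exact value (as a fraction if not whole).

341 min = 20460 s.
A emits 24 × 20460 = 491040 frames; B emits 24000/1001 × 20460 = 44640000/91.
Difference = 44640/91 frames (≈ 490.5495); B is behind A.

44640/91 frames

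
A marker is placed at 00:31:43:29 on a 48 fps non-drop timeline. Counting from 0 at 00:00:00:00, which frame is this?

91373

Total seconds to the label: (0 × 3600 + 31 × 60 + 43) = 1903.
Frame index = 1903 × 48 + 29 = 91373.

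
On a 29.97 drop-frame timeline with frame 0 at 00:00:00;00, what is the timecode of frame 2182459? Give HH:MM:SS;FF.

20:13:41;13

Each 10-minute DF block holds 10 × 60 × 30 − 9 × 2 = 17982 frames. 2182459 ÷ 17982 → 121 full blocks, remainder 6637.
Within the partial block the first minute is 1800 frames and each further minute 1798, so 3 further minute boundaries passed. Total skipped labels = 18 × 121 + 2 × 3 = 2184.
Non-drop label index = 2182459 + 2184 = 2184643; at 30 labels/s that is 20:13:41:13, i.e. DF 20:13:41;13.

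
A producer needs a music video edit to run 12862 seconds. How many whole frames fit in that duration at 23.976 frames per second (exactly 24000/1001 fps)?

308379 frames

Frames = 12862 × 24000/1001 = 308688000/1001 ≈ 308379.6204.
Complete frames: 308379.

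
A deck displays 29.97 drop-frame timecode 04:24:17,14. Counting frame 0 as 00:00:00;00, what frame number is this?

Complete 10-minute blocks: 26, each 17982 frames → 467532.
Remaining 4 whole minutes in the current block: 1800 + 3 × 1798 = 7194 frames.
Within the current minute: 17 × 30 + 14 − 2 = 522 (labels ;00/;01 skipped at this minute). Total = 467532 + 7194 + 522 = 475248.

475248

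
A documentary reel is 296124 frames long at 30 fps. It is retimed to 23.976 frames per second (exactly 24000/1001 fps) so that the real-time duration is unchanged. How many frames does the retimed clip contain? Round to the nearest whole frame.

Frames at target rate = 296124 × (24000/1001) / (30) = 236899200/1001 ≈ 236662.537.
Nearest whole frame: 236663.

236663 frames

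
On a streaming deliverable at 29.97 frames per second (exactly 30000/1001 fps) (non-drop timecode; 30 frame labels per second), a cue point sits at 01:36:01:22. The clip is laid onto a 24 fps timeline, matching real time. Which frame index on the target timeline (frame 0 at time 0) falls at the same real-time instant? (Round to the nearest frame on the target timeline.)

Source frame index: (1×3600 + 36×60 + 1) × 30 + 22 = 172852.
Real time: 172852 / (30000/1001) = 43256213/7500 s.
Target frame: (43256213/7500) × (24) = 86512426/625 ≈ 138419.882 → 138420.

frame 138420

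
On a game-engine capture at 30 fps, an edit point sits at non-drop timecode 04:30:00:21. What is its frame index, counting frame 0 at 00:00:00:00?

Total seconds to the label: (4 × 3600 + 30 × 60 + 0) = 16200.
Frame index = 16200 × 30 + 21 = 486021.

frame 486021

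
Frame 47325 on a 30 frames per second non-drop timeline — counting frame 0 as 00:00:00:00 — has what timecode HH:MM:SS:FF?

47325 ÷ 30 = 1577 full seconds, remainder 15 frames.
1577 s = 0 h 26 min 17 s.
Timecode: 00:26:17:15.

00:26:17:15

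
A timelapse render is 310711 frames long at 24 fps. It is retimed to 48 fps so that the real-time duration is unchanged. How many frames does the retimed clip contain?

621422 frames

Target frames = source frames × (target rate / source rate) = 310711 × (48)/(24) = 310711 × 2 = 621422.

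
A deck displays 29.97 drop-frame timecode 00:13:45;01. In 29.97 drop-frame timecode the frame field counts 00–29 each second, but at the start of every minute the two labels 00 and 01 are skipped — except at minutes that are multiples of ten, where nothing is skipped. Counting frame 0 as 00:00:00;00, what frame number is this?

Complete 10-minute blocks: 1, each 17982 frames → 17982.
Remaining 3 whole minutes in the current block: 1800 + 2 × 1798 = 5396 frames.
Within the current minute: 45 × 30 + 1 − 2 = 1349 (labels ;00/;01 skipped at this minute). Total = 17982 + 5396 + 1349 = 24727.

24727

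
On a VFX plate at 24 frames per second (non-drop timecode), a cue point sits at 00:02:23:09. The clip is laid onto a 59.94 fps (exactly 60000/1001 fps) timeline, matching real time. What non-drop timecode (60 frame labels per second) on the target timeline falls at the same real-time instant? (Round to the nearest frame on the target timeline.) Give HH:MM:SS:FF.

00:02:23:14

Source frame index: (0×3600 + 2×60 + 23) × 24 + 9 = 3441.
Real time: 3441 / (24) = 1147/8 s.
Target frame: (1147/8) × (60000/1001) = 8602500/1001 ≈ 8593.906 → 8594.
At 60 labels/s: frame 8594 → 00:02:23:14.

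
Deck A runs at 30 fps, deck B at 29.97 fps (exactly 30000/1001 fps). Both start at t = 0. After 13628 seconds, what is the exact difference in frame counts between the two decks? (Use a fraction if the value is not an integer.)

A emits 30 × 13628 = 408840 frames; B emits 30000/1001 × 13628 = 408840000/1001.
Difference = 408840/1001 frames (≈ 408.4316); B is behind A.

408840/1001 frames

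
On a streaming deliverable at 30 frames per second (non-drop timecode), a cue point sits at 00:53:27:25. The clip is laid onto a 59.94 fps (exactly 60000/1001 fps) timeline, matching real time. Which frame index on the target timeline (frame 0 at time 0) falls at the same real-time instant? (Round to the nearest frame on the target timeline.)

Source frame index: (0×3600 + 53×60 + 27) × 30 + 25 = 96235.
Real time: 96235 / (30) = 19247/6 s.
Target frame: (19247/6) × (60000/1001) = 192470000/1001 ≈ 192277.722 → 192278.

frame 192278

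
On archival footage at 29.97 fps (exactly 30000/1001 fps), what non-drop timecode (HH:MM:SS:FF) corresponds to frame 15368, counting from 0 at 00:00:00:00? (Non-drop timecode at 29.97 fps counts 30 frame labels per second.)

00:08:32:08

15368 ÷ 30 = 512 full seconds, remainder 8 frames.
512 s = 0 h 8 min 32 s.
Timecode: 00:08:32:08.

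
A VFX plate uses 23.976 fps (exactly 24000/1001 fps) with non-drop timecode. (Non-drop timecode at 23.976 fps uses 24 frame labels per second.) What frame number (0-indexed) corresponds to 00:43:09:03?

frame 62139

Total seconds to the label: (0 × 3600 + 43 × 60 + 9) = 2589.
Frame index = 2589 × 24 + 3 = 62139.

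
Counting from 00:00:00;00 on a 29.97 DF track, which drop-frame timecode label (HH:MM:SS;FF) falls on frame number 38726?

00:21:32;04

Ten DF minutes hold 17982 frames, so frame 38726 lies in block 2 (frames 35964–53945) with 2762 frames into that block.
The block's first minute is 1800 frames and the rest 1798 each; 2762 frames reaches minute 1, so 2 × 18 + 1 × 2 = 38 labels have been skipped so far.
Adding those back, label number 38726 + 38 = 38764 at 30 labels/s is 1292 s + 4 f = 0 h 21 min 32 s frame 4, i.e. 00:21:32;04.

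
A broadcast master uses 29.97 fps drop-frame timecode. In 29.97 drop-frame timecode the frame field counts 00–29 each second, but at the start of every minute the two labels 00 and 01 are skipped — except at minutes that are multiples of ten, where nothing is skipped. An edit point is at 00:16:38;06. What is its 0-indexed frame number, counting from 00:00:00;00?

As if non-drop at 30 labels/s: (0 × 3600 + 16 × 60 + 38) × 30 + 6 = 29946.
Minute boundaries passed: 16; those not divisible by 10: 16 − 1 = 15; dropped labels = 2 × 15 = 30.
Actual frame index = 29946 − 30 = 29916.

29916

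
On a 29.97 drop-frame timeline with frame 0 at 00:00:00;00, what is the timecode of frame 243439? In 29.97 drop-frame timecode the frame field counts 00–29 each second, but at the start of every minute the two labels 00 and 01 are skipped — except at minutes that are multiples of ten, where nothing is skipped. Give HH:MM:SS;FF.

Each 10-minute DF block holds 10 × 60 × 30 − 9 × 2 = 17982 frames. 243439 ÷ 17982 → 13 full blocks, remainder 9673.
Within the partial block the first minute is 1800 frames and each further minute 1798, so 5 further minute boundaries passed. Total skipped labels = 18 × 13 + 2 × 5 = 244.
Non-drop label index = 243439 + 244 = 243683; at 30 labels/s that is 02:15:22:23, i.e. DF 02:15:22;23.

02:15:22;23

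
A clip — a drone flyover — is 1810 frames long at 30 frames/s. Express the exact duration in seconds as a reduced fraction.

181/3 seconds

Running time = 1810 ÷ (30) = 1810 × 1/30 = 181/3 s.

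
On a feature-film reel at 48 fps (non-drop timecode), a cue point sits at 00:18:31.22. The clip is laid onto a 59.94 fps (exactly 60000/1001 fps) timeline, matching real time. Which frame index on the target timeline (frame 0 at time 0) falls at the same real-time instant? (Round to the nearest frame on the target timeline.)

frame 66621

Source frame index: (0×3600 + 18×60 + 31) × 48 + 22 = 53350.
Real time: 53350 / (48) = 26675/24 s.
Target frame: (26675/24) × (60000/1001) = 6062500/91 ≈ 66620.879 → 66621.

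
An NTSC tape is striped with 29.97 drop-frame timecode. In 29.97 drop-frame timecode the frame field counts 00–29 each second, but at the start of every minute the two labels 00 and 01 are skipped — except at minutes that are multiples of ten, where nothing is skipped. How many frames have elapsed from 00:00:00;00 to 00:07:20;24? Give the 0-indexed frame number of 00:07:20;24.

Complete 10-minute blocks: 0, each 17982 frames → 0.
Remaining 7 whole minutes in the current block: 1800 + 6 × 1798 = 12588 frames.
Within the current minute: 20 × 30 + 24 − 2 = 622 (labels ;00/;01 skipped at this minute). Total = 0 + 12588 + 622 = 13210.

13210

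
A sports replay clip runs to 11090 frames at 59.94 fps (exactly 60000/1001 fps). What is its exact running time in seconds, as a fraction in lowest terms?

Running time = 11090 ÷ (60000/1001) = 11090 × 1001/60000 = 1110109/6000 s.

1110109/6000 seconds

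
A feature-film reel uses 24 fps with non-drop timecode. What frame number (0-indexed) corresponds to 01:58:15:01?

Total seconds to the label: (1 × 3600 + 58 × 60 + 15) = 7095.
Frame index = 7095 × 24 + 1 = 170281.

170281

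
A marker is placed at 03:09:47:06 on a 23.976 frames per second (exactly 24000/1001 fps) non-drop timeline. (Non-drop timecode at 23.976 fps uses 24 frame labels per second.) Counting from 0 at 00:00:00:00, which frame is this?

Total seconds to the label: (3 × 3600 + 9 × 60 + 47) = 11387.
Frame index = 11387 × 24 + 6 = 273294.

frame 273294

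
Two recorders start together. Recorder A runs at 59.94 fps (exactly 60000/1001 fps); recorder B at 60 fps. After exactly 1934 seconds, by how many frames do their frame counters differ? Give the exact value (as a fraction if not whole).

116040/1001 frames

A emits 60000/1001 × 1934 = 116040000/1001 frames; B emits 60 × 1934 = 116040.
Difference = 116040/1001 frames (≈ 115.9241); B is ahead of A.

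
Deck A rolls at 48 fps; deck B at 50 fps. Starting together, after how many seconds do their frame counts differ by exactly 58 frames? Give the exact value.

29 seconds

The gap grows by |50 − 48| = 2 frames per second.
Time for a 58-frame gap: 58 ÷ (2) = 29 s.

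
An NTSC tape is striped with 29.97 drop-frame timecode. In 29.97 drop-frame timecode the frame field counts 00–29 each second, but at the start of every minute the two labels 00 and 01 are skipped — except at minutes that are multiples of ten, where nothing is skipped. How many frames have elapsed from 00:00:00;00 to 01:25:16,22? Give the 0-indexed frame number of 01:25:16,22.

153348

Complete 10-minute blocks: 8, each 17982 frames → 143856.
Remaining 5 whole minutes in the current block: 1800 + 4 × 1798 = 8992 frames.
Within the current minute: 16 × 30 + 22 − 2 = 500 (labels ;00/;01 skipped at this minute). Total = 143856 + 8992 + 500 = 153348.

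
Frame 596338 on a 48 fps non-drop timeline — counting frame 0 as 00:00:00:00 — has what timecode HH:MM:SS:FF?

596338 ÷ 48 = 12423 full seconds, remainder 34 frames.
12423 s = 3 h 27 min 3 s.
Timecode: 03:27:03:34.

03:27:03:34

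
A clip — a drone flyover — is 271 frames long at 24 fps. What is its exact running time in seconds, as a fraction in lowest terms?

271/24 seconds

Running time = 271 ÷ (24) = 271 × 1/24 = 271/24 s.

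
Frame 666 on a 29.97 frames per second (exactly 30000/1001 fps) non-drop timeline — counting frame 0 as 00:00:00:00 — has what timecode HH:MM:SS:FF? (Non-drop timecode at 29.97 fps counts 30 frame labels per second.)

666 ÷ 30 = 22 full seconds, remainder 6 frames.
22 s = 0 h 0 min 22 s.
Timecode: 00:00:22:06.

00:00:22:06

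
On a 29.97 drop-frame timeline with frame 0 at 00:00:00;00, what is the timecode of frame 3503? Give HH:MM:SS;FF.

00:01:56;25

Each 10-minute DF block holds 10 × 60 × 30 − 9 × 2 = 17982 frames. 3503 ÷ 17982 → 0 full blocks, remainder 3503.
Within the partial block the first minute is 1800 frames and each further minute 1798, so 1 further minute boundary passed. Total skipped labels = 18 × 0 + 2 × 1 = 2.
Non-drop label index = 3503 + 2 = 3505; at 30 labels/s that is 00:01:56:25, i.e. DF 00:01:56;25.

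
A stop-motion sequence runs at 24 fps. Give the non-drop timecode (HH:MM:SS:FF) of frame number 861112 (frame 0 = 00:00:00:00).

09:57:59:16

861112 ÷ 24 = 35879 full seconds, remainder 16 frames.
35879 s = 9 h 57 min 59 s.
Timecode: 09:57:59:16.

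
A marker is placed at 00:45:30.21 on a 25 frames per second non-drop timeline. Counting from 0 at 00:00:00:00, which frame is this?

68271

Total seconds to the label: (0 × 3600 + 45 × 60 + 30) = 2730.
Frame index = 2730 × 25 + 21 = 68271.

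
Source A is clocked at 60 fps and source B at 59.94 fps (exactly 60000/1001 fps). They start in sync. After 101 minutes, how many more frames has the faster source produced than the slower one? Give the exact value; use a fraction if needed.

363600/1001 frames

101 min = 6060 s.
A emits 60 × 6060 = 363600 frames; B emits 60000/1001 × 6060 = 363600000/1001.
Difference = 363600/1001 frames (≈ 363.2368); B is behind A.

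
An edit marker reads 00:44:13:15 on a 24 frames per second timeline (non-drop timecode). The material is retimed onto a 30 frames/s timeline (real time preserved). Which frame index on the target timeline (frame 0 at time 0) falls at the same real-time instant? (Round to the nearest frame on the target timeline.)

frame 79609

Source frame index: (0×3600 + 44×60 + 13) × 24 + 15 = 63687.
Real time: 63687 / (24) = 21229/8 s.
Target frame: (21229/8) × (30) = 318435/4 ≈ 79608.750 → 79609.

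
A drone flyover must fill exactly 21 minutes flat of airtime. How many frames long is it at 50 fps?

63000 frames

21 min = 1260 s.
Frames = 1260 × 50 = 63000.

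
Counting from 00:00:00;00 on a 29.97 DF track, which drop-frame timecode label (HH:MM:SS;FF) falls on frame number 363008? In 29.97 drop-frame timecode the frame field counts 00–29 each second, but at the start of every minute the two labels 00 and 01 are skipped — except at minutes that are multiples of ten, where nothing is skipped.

03:21:52;10

Ten DF minutes hold 17982 frames, so frame 363008 lies in block 20 (frames 359640–377621) with 3368 frames into that block.
The block's first minute is 1800 frames and the rest 1798 each; 3368 frames reaches minute 1, so 20 × 18 + 1 × 2 = 362 labels have been skipped so far.
Adding those back, label number 363008 + 362 = 363370 at 30 labels/s is 12112 s + 10 f = 3 h 21 min 52 s frame 10, i.e. 03:21:52;10.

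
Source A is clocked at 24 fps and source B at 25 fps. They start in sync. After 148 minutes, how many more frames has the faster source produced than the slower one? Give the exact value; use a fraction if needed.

8880 frames

148 min = 8880 s.
A emits 24 × 8880 = 213120 frames; B emits 25 × 8880 = 222000.
Difference = 8880 frames; B is ahead of A.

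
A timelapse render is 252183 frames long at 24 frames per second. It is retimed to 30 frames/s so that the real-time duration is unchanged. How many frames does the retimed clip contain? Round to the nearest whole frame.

Frames at target rate = 252183 × (30) / (24) = 1260915/4 ≈ 315228.750.
Nearest whole frame: 315229.

315229 frames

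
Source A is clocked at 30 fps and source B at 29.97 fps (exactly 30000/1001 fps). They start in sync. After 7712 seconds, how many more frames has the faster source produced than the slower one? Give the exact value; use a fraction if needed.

231360/1001 frames

A emits 30 × 7712 = 231360 frames; B emits 30000/1001 × 7712 = 231360000/1001.
Difference = 231360/1001 frames (≈ 231.1289); B is behind A.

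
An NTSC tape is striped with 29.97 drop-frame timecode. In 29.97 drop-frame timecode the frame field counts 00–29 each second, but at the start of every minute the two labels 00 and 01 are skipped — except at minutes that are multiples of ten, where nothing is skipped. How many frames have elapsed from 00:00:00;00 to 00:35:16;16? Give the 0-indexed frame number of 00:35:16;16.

63432

As if non-drop at 30 labels/s: (0 × 3600 + 35 × 60 + 16) × 30 + 16 = 63496.
Minute boundaries passed: 35; those not divisible by 10: 35 − 3 = 32; dropped labels = 2 × 32 = 64.
Actual frame index = 63496 − 64 = 63432.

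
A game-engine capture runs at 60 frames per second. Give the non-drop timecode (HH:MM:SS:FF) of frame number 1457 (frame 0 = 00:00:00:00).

00:00:24:17

1457 ÷ 60 = 24 full seconds, remainder 17 frames.
24 s = 0 h 0 min 24 s.
Timecode: 00:00:24:17.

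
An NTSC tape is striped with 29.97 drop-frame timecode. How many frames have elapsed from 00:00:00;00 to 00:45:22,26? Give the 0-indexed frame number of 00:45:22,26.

Complete 10-minute blocks: 4, each 17982 frames → 71928.
Remaining 5 whole minutes in the current block: 1800 + 4 × 1798 = 8992 frames.
Within the current minute: 22 × 30 + 26 − 2 = 684 (labels ;00/;01 skipped at this minute). Total = 71928 + 8992 + 684 = 81604.

81604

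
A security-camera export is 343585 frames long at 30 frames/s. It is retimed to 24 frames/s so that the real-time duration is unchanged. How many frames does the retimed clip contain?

Target frames = source frames × (target rate / source rate) = 343585 × (24)/(30) = 343585 × 4/5 = 274868.

274868 frames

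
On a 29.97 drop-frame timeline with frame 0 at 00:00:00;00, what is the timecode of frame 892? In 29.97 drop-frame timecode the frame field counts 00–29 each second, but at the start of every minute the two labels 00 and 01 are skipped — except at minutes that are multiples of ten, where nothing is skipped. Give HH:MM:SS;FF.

00:00:29;22

Each 10-minute DF block holds 10 × 60 × 30 − 9 × 2 = 17982 frames. 892 ÷ 17982 → 0 full blocks, remainder 892.
Within the partial block the first minute is 1800 frames and each further minute 1798, so 0 further minute boundaries passed. Total skipped labels = 18 × 0 + 2 × 0 = 0.
Non-drop label index = 892 + 0 = 892; at 30 labels/s that is 00:00:29:22, i.e. DF 00:00:29;22.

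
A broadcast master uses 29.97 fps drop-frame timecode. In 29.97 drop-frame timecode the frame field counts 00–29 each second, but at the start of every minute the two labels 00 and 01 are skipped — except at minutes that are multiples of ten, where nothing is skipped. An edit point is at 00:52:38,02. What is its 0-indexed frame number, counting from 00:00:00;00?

As if non-drop at 30 labels/s: (0 × 3600 + 52 × 60 + 38) × 30 + 2 = 94742.
Minute boundaries passed: 52; those not divisible by 10: 52 − 5 = 47; dropped labels = 2 × 47 = 94.
Actual frame index = 94742 − 94 = 94648.

94648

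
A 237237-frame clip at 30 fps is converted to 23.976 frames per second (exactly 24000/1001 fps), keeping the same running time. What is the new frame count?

Target frames = source frames × (target rate / source rate) = 237237 × (24000/1001)/(30) = 237237 × 800/1001 = 189600.

189600 frames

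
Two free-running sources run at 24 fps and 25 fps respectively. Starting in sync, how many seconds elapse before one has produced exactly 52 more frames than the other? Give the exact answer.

52 seconds

The gap grows by |25 − 24| = 1 frame per second.
Time for a 52-frame gap: 52 ÷ (1) = 52 s.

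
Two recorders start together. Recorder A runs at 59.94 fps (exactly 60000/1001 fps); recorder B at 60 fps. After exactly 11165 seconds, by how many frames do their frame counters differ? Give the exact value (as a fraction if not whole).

8700/13 frames

A emits 60000/1001 × 11165 = 8700000/13 frames; B emits 60 × 11165 = 669900.
Difference = 8700/13 frames (≈ 669.2308); B is ahead of A.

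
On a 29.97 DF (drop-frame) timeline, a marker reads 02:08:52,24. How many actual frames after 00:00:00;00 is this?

As if non-drop at 30 labels/s: (2 × 3600 + 8 × 60 + 52) × 30 + 24 = 231984.
Minute boundaries passed: 128; those not divisible by 10: 128 − 12 = 116; dropped labels = 2 × 116 = 232.
Actual frame index = 231984 − 232 = 231752.

231752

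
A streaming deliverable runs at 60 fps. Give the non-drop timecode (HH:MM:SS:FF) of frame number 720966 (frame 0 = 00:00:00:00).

720966 ÷ 60 = 12016 full seconds, remainder 6 frames.
12016 s = 3 h 20 min 16 s.
Timecode: 03:20:16:06.

03:20:16:06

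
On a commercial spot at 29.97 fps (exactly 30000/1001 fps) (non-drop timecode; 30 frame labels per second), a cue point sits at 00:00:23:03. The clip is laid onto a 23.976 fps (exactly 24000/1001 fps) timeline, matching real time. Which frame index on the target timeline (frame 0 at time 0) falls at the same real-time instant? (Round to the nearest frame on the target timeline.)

frame 554

Source frame index: (0×3600 + 0×60 + 23) × 30 + 3 = 693.
Real time: 693 / (30000/1001) = 231231/10000 s.
Target frame: (231231/10000) × (24000/1001) = 2772/5 ≈ 554.400 → 554.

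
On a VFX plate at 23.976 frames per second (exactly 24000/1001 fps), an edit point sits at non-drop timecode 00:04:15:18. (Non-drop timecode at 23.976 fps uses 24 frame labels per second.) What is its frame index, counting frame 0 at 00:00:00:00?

Total seconds to the label: (0 × 3600 + 4 × 60 + 15) = 255.
Frame index = 255 × 24 + 18 = 6138.

frame 6138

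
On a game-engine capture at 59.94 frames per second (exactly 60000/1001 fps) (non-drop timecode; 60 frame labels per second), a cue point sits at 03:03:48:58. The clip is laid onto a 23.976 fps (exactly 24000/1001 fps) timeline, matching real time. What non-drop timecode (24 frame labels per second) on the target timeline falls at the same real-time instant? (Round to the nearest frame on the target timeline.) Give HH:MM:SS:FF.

03:03:48:23

Source frame index: (3×3600 + 3×60 + 48) × 60 + 58 = 661738.
Real time: 661738 / (60000/1001) = 331199869/30000 s.
Target frame: (331199869/30000) × (24000/1001) = 1323476/5 ≈ 264695.200 → 264695.
At 24 labels/s: frame 264695 → 03:03:48:23.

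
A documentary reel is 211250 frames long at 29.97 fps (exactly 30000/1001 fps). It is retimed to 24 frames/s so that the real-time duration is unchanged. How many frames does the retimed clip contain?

Target frames = source frames × (target rate / source rate) = 211250 × (24)/(30000/1001) = 211250 × 1001/1250 = 169169.

169169 frames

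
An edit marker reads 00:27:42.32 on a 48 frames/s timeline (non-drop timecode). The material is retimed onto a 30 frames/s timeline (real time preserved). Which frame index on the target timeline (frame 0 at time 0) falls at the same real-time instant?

frame 49880

Source frame index: (0×3600 + 27×60 + 42) × 48 + 32 = 79808.
Real time: 79808 / (48) = 4988/3 s.
Target frame: (4988/3) × (30) = 49880.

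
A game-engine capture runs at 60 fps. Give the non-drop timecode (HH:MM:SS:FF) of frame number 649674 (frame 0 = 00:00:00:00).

03:00:27:54

649674 ÷ 60 = 10827 full seconds, remainder 54 frames.
10827 s = 3 h 0 min 27 s.
Timecode: 03:00:27:54.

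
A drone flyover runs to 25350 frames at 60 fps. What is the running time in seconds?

422.5 seconds

Running time = 25350 / (60) = 422.5 s.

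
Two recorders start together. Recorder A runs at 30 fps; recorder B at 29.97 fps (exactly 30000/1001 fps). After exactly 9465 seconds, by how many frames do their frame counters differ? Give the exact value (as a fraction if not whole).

A emits 30 × 9465 = 283950 frames; B emits 30000/1001 × 9465 = 283950000/1001.
Difference = 283950/1001 frames (≈ 283.6663); B is behind A.

283950/1001 frames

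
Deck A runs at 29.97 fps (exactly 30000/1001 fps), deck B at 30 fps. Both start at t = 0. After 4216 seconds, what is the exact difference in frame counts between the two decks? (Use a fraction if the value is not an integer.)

126480/1001 frames

A emits 30000/1001 × 4216 = 126480000/1001 frames; B emits 30 × 4216 = 126480.
Difference = 126480/1001 frames (≈ 126.3536); B is ahead of A.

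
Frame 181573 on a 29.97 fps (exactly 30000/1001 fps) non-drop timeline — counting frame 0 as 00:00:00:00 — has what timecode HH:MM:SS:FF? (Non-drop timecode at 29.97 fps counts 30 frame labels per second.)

181573 ÷ 30 = 6052 full seconds, remainder 13 frames.
6052 s = 1 h 40 min 52 s.
Timecode: 01:40:52:13.

01:40:52:13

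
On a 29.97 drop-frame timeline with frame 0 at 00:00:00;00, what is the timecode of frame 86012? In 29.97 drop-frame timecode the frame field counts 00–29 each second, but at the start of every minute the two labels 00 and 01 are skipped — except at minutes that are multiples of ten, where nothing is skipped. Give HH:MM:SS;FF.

00:47:49;28

Each 10-minute DF block holds 10 × 60 × 30 − 9 × 2 = 17982 frames. 86012 ÷ 17982 → 4 full blocks, remainder 14084.
Within the partial block the first minute is 1800 frames and each further minute 1798, so 7 further minute boundaries passed. Total skipped labels = 18 × 4 + 2 × 7 = 86.
Non-drop label index = 86012 + 86 = 86098; at 30 labels/s that is 00:47:49:28, i.e. DF 00:47:49;28.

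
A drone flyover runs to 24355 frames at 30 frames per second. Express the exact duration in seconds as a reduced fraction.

4871/6 seconds

Running time = 24355 ÷ (30) = 24355 × 1/30 = 4871/6 s.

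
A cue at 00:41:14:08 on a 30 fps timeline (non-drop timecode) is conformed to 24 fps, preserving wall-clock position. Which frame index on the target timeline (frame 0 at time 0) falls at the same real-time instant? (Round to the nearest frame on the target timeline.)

Source frame index: (0×3600 + 41×60 + 14) × 30 + 8 = 74228.
Real time: 74228 / (30) = 37114/15 s.
Target frame: (37114/15) × (24) = 296912/5 ≈ 59382.400 → 59382.

frame 59382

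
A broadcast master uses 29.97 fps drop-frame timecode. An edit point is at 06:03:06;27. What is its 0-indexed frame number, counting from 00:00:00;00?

652953

As if non-drop at 30 labels/s: (6 × 3600 + 3 × 60 + 6) × 30 + 27 = 653607.
Minute boundaries passed: 363; those not divisible by 10: 363 − 36 = 327; dropped labels = 2 × 327 = 654.
Actual frame index = 653607 − 654 = 652953.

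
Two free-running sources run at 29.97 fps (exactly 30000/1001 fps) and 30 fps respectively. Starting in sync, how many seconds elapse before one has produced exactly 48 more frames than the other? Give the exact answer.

The gap grows by |30 − 30000/1001| = 30/1001 frames per second.
Time for a 48-frame gap: 48 ÷ (30/1001) = 1601.6 s.

1601.6 seconds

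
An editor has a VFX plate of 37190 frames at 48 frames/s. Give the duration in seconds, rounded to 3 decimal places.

774.792 seconds

Running time = 37190 × 1/48 = 18595/24 s ≈ 774.792 s.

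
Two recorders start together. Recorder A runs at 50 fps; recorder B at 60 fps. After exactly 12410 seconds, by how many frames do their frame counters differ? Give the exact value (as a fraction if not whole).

A emits 50 × 12410 = 620500 frames; B emits 60 × 12410 = 744600.
Difference = 124100 frames; B is ahead of A.

124100 frames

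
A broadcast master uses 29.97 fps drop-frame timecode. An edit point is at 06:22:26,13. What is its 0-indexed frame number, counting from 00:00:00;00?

Complete 10-minute blocks: 38, each 17982 frames → 683316.
Remaining 2 whole minutes in the current block: 1800 + 1 × 1798 = 3598 frames.
Within the current minute: 26 × 30 + 13 − 2 = 791 (labels ;00/;01 skipped at this minute). Total = 683316 + 3598 + 791 = 687705.

687705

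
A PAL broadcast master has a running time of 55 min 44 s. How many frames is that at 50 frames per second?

167200 frames

55 min 44 s = 3344 s.
Frames = 3344 × 50 = 167200.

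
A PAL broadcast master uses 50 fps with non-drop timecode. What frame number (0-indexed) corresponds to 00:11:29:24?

frame 34474

Total seconds to the label: (0 × 3600 + 11 × 60 + 29) = 689.
Frame index = 689 × 50 + 24 = 34474.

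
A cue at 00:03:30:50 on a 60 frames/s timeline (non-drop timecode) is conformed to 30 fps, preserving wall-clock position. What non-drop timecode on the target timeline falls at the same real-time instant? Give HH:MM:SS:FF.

00:03:30:25

Source frame index: (0×3600 + 3×60 + 30) × 60 + 50 = 12650.
Real time: 12650 / (60) = 1265/6 s.
Target frame: (1265/6) × (30) = 6325.
At 30 labels/s: frame 6325 → 00:03:30:25.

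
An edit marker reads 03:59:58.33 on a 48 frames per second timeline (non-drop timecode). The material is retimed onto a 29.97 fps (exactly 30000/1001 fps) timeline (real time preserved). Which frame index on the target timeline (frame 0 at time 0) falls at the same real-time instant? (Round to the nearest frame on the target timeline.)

frame 431529

Source frame index: (3×3600 + 59×60 + 58) × 48 + 33 = 691137.
Real time: 691137 / (48) = 230379/16 s.
Target frame: (230379/16) × (30000/1001) = 431960625/1001 ≈ 431529.096 → 431529.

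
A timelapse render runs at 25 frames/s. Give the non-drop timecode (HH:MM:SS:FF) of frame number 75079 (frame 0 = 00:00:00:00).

75079 ÷ 25 = 3003 full seconds, remainder 4 frames.
3003 s = 0 h 50 min 3 s.
Timecode: 00:50:03:04.

00:50:03:04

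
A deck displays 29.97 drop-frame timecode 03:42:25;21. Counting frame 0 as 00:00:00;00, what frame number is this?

399971

As if non-drop at 30 labels/s: (3 × 3600 + 42 × 60 + 25) × 30 + 21 = 400371.
Minute boundaries passed: 222; those not divisible by 10: 222 − 22 = 200; dropped labels = 2 × 200 = 400.
Actual frame index = 400371 − 400 = 399971.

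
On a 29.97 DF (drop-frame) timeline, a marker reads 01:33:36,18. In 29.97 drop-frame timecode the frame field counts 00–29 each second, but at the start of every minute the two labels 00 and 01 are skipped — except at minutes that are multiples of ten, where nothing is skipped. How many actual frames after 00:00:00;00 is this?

As if non-drop at 30 labels/s: (1 × 3600 + 33 × 60 + 36) × 30 + 18 = 168498.
Minute boundaries passed: 93; those not divisible by 10: 93 − 9 = 84; dropped labels = 2 × 84 = 168.
Actual frame index = 168498 − 168 = 168330.

168330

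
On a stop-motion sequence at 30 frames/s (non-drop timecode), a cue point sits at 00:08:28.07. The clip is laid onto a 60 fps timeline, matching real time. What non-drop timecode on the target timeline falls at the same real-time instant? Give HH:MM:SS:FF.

00:08:28:14

Source frame index: (0×3600 + 8×60 + 28) × 30 + 7 = 15247.
Real time: 15247 / (30) = 15247/30 s.
Target frame: (15247/30) × (60) = 30494.
At 60 labels/s: frame 30494 → 00:08:28:14.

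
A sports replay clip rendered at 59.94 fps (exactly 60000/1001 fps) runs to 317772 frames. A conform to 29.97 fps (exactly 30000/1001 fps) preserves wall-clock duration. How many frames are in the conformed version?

Target frames = source frames × (target rate / source rate) = 317772 × (30000/1001)/(60000/1001) = 317772 × 1/2 = 158886.

158886 frames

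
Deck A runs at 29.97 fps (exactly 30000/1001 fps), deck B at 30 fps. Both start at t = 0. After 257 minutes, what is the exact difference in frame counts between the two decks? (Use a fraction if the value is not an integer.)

462600/1001 frames

257 min = 15420 s.
A emits 30000/1001 × 15420 = 462600000/1001 frames; B emits 30 × 15420 = 462600.
Difference = 462600/1001 frames (≈ 462.1379); B is ahead of A.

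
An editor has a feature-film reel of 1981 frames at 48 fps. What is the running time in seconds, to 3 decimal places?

Running time = 1981 × 1/48 = 1981/48 s ≈ 41.271 s.

41.271 seconds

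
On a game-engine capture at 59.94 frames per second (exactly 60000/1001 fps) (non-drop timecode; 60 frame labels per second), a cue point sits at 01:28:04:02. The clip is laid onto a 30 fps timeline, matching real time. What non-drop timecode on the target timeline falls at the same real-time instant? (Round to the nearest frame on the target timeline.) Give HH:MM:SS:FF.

01:28:09:10

Source frame index: (1×3600 + 28×60 + 4) × 60 + 2 = 317042.
Real time: 317042 / (60000/1001) = 158679521/30000 s.
Target frame: (158679521/30000) × (30) = 158679521/1000 ≈ 158679.521 → 158680.
At 30 labels/s: frame 158680 → 01:28:09:10.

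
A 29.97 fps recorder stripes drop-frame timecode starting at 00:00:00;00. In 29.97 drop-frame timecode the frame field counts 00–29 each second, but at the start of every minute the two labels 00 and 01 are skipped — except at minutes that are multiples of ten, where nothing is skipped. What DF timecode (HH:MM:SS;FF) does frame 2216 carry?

00:01:13;28

Each 10-minute DF block holds 10 × 60 × 30 − 9 × 2 = 17982 frames. 2216 ÷ 17982 → 0 full blocks, remainder 2216.
Within the partial block the first minute is 1800 frames and each further minute 1798, so 1 further minute boundary passed. Total skipped labels = 18 × 0 + 2 × 1 = 2.
Non-drop label index = 2216 + 2 = 2218; at 30 labels/s that is 00:01:13:28, i.e. DF 00:01:13;28.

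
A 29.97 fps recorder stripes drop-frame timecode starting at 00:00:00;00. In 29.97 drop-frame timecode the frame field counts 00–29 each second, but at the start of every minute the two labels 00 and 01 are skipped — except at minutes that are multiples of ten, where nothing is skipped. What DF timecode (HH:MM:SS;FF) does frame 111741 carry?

Ten DF minutes hold 17982 frames, so frame 111741 lies in block 6 (frames 107892–125873) with 3849 frames into that block.
The block's first minute is 1800 frames and the rest 1798 each; 3849 frames reaches minute 2, so 6 × 18 + 2 × 2 = 112 labels have been skipped so far.
Adding those back, label number 111741 + 112 = 111853 at 30 labels/s is 3728 s + 13 f = 1 h 2 min 8 s frame 13, i.e. 01:02:08;13.

01:02:08;13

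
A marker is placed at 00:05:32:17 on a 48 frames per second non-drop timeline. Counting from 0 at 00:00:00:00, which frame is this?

Total seconds to the label: (0 × 3600 + 5 × 60 + 32) = 332.
Frame index = 332 × 48 + 17 = 15953.

frame 15953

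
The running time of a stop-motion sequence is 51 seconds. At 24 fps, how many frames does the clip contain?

1224 frames

Frames = 51 × 24 = 1224.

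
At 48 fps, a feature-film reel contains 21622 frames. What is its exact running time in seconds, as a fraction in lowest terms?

10811/24 seconds

Running time = 21622 ÷ (48) = 21622 × 1/48 = 10811/24 s.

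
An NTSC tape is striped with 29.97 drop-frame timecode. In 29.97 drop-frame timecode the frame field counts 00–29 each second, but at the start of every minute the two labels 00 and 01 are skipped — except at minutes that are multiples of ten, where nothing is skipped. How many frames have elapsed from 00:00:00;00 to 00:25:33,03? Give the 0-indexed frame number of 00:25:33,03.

Complete 10-minute blocks: 2, each 17982 frames → 35964.
Remaining 5 whole minutes in the current block: 1800 + 4 × 1798 = 8992 frames.
Within the current minute: 33 × 30 + 3 − 2 = 991 (labels ;00/;01 skipped at this minute). Total = 35964 + 8992 + 991 = 45947.

45947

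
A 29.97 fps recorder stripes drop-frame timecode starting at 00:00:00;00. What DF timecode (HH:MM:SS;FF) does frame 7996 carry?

00:04:26;24

Each 10-minute DF block holds 10 × 60 × 30 − 9 × 2 = 17982 frames. 7996 ÷ 17982 → 0 full blocks, remainder 7996.
Within the partial block the first minute is 1800 frames and each further minute 1798, so 4 further minute boundaries passed. Total skipped labels = 18 × 0 + 2 × 4 = 8.
Non-drop label index = 7996 + 8 = 8004; at 30 labels/s that is 00:04:26:24, i.e. DF 00:04:26;24.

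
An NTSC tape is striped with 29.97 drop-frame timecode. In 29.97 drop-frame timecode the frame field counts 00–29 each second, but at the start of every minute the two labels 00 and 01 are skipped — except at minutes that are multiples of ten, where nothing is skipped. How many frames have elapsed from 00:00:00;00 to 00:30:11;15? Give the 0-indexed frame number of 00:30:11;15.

As if non-drop at 30 labels/s: (0 × 3600 + 30 × 60 + 11) × 30 + 15 = 54345.
Minute boundaries passed: 30; those not divisible by 10: 30 − 3 = 27; dropped labels = 2 × 27 = 54.
Actual frame index = 54345 − 54 = 54291.

54291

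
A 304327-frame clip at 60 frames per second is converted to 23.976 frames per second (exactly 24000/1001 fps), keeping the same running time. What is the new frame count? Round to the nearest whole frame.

Frames at target rate = 304327 × (24000/1001) / (60) = 121730800/1001 ≈ 121609.191.
Nearest whole frame: 121609.

121609 frames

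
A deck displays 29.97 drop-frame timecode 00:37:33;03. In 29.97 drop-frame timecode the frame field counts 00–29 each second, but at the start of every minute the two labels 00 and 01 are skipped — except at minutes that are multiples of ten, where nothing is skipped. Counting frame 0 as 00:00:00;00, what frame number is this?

67525

As if non-drop at 30 labels/s: (0 × 3600 + 37 × 60 + 33) × 30 + 3 = 67593.
Minute boundaries passed: 37; those not divisible by 10: 37 − 3 = 34; dropped labels = 2 × 34 = 68.
Actual frame index = 67593 − 68 = 67525.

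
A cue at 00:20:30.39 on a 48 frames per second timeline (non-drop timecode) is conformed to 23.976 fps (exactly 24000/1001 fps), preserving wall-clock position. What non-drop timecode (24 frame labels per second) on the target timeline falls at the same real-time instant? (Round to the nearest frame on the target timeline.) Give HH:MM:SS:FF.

Source frame index: (0×3600 + 20×60 + 30) × 48 + 39 = 59079.
Real time: 59079 / (48) = 19693/16 s.
Target frame: (19693/16) × (24000/1001) = 29539500/1001 ≈ 29509.990 → 29510.
At 24 labels/s: frame 29510 → 00:20:29:14.

00:20:29:14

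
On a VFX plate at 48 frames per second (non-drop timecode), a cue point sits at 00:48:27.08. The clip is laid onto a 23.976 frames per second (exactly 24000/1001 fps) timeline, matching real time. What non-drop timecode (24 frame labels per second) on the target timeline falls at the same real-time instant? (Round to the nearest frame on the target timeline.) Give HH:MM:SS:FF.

Source frame index: (0×3600 + 48×60 + 27) × 48 + 8 = 139544.
Real time: 139544 / (48) = 17443/6 s.
Target frame: (17443/6) × (24000/1001) = 69772000/1001 ≈ 69702.298 → 69702.
At 24 labels/s: frame 69702 → 00:48:24:06.

00:48:24:06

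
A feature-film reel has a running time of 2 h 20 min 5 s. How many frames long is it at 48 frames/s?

2 h 20 min 5 s = 8405 s.
Frames = 8405 × 48 = 403440.

403440 frames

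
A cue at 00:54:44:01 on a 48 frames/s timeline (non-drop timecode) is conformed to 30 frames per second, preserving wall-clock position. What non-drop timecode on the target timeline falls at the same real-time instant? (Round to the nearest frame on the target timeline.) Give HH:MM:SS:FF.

Source frame index: (0×3600 + 54×60 + 44) × 48 + 1 = 157633.
Real time: 157633 / (48) = 157633/48 s.
Target frame: (157633/48) × (30) = 788165/8 ≈ 98520.625 → 98521.
At 30 labels/s: frame 98521 → 00:54:44:01.

00:54:44:01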